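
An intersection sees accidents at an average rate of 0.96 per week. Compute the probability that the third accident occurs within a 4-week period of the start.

Over the interval, μ = 0.96 × 4 = 3.84 (a 4-week period = 4 weeks).
The third arrival falls in the interval iff at least 3 events occur there: P(S_3 ≤ t) = P(N ≥ 3) = 1 − P(N ≤ 2) ≈ 0.7375.

0.7375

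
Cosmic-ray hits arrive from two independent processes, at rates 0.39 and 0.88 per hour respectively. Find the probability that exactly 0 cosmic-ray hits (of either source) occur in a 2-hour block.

Independent Poisson processes superpose: combined rate λ = 0.39 + 0.88 = 1.27 per hour.
Over the interval, μ = 1.27 × 2 = 2.54 (a 2-hour block = 2 hours).
P(N = 0) = e^(−2.54) · 2.54^0/0! ≈ 0.0789.

0.0789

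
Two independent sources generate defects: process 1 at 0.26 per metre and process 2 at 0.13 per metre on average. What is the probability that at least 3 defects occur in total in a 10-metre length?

Independent Poisson processes superpose: combined rate λ = 0.26 + 0.13 = 0.39 per metre.
Over the interval, μ = 0.39 × 10 = 3.9 (a 10-metre length = 10 metres).
P(N ≥ 3) = 1 − P(N ≤ 2) ≈ 0.7469.

0.7469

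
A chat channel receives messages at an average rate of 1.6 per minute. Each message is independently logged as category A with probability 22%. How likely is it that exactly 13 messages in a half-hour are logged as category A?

0.0846

Thinning: the messages that are logged as category A themselves form a Poisson process with rate 0.22 × 1.6 = 0.352 per minute.
Over the interval, μ = 0.352 × 30 = 10.56 (a half-hour = 30 minutes).
P(N = 13) = e^(−10.56) · 10.56^13/13! ≈ 0.0846.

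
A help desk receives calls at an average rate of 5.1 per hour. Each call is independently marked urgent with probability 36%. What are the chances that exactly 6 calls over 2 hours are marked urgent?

Thinning: the calls that are marked urgent themselves form a Poisson process with rate 0.36 × 5.1 = 1.836 per hour.
Over the interval, μ = 1.836 × 2 = 3.672 (2 hours).
P(N = 6) = e^(−3.672) · 3.672^6/6! ≈ 0.0866.

0.0866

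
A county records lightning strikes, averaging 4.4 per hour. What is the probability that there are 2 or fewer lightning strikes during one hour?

With mean μ = 4.4 per hour,
P(N ≤ 2) = Σ_{j=0}^{2} e^(−μ) μ^j/j! ≈ 0.1851.

0.1851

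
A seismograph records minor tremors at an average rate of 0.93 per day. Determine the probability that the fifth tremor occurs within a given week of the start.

0.7774

Over the interval, μ = 0.93 × 7 = 6.51 (a week = 7 days).
The fifth arrival falls in the interval iff at least 5 events occur there: P(S_5 ≤ t) = P(N ≥ 5) = 1 − P(N ≤ 4) ≈ 0.7774.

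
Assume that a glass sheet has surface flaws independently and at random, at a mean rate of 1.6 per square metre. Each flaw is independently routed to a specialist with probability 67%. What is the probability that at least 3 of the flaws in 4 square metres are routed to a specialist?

0.8011

Thinning: the flaws that are routed to a specialist themselves form a Poisson process with rate 0.67 × 1.6 = 1.072 per square metre.
Over the interval, μ = 1.072 × 4 = 4.288 (4 square metres).
P(N ≥ 3) = 1 − P(N ≤ 2) ≈ 0.8011.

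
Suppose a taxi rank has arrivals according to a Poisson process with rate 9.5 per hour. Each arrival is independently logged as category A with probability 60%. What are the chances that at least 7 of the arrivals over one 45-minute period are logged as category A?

0.1412

Thinning: the arrivals that are logged as category A themselves form a Poisson process with rate 0.6 × 9.5 = 5.7 per hour.
Over the interval, μ = 5.7 × 0.75 = 4.275 (a 45-minute period = 0.75 hours).
P(N ≥ 7) = 1 − P(N ≤ 6) ≈ 0.1412.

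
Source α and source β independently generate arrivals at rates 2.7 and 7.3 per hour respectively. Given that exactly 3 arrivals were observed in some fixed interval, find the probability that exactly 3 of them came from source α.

0.0197

Given the total, each event is independently from source α with probability p = λ_α/(λ_α+λ_β) = 2.7/10 = 0.2700.
So K ~ Binomial(3, 2.7/10): P(K = 3) = C(3,3) · (2.7/10)^3 · (7.3/10)^0 ≈ 0.0197.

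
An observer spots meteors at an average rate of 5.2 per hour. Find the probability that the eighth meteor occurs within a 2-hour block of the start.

Over the interval, μ = 5.2 × 2 = 10.4 (a 2-hour block = 2 hours).
The eighth arrival falls in the interval iff at least 8 events occur there: P(S_8 ≤ t) = P(N ≥ 8) = 1 − P(N ≤ 7) ≈ 0.8137.

0.8137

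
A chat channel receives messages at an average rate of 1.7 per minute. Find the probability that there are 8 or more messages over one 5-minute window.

Over the interval, μ = 1.7 × 5 = 8.5 (a 5-minute window = 5 minutes).
P(N ≥ 8) = 1 − P(N ≤ 7) = 1 − Σ_{j=0}^{7} e^(−μ) μ^j/j! ≈ 0.6144.

0.6144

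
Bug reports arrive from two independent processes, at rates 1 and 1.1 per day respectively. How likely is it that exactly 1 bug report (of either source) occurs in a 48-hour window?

0.0630

Independent Poisson processes superpose: combined rate λ = 1 + 1.1 = 2.1 per day.
Over the interval, μ = 2.1 × 2 = 4.2 (a 48-hour window = 2 days).
P(N = 1) = e^(−4.2) · 4.2^1/1! ≈ 0.0630.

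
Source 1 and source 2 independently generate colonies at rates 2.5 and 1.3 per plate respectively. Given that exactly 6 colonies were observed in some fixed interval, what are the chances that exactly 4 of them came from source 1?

0.3289

Given the total, each event is independently from source 1 with probability p = λ_1/(λ_1+λ_2) = 2.5/3.8 ≈ 0.6579.
So K ~ Binomial(6, 2.5/3.8): P(K = 4) = C(6,4) · (2.5/3.8)^4 · (1.3/3.8)^2 ≈ 0.3289.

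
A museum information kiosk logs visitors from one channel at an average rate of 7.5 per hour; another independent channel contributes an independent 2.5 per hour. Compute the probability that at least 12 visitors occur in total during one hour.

0.3032

Independent Poisson processes superpose: combined rate λ = 7.5 + 2.5 = 10 per hour.
So μ = 10.
P(N ≥ 12) = 1 − P(N ≤ 11) ≈ 0.3032.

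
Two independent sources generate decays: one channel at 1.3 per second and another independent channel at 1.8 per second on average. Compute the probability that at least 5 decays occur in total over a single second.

Independent Poisson processes superpose: combined rate λ = 1.3 + 1.8 = 3.1 per second.
So μ = 3.1.
P(N ≥ 5) = 1 − P(N ≤ 4) ≈ 0.2018.

0.2018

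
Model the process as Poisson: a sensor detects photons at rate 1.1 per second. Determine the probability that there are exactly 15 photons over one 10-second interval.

0.0534

Over the interval, μ = 1.1 × 10 = 11 (a 10-second interval = 10 seconds).
P(N = 15) = e^(−μ) μ^15/15! = e^(−11) · 11^15/1307674368000 ≈ 0.0534.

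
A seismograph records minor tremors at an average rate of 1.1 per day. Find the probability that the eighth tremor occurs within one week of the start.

0.5044

Over the interval, μ = 1.1 × 7 = 7.7 (a week = 7 days).
The eighth arrival falls in the interval iff at least 8 events occur there: P(S_8 ≤ t) = P(N ≥ 8) = 1 − P(N ≤ 7) ≈ 0.5044.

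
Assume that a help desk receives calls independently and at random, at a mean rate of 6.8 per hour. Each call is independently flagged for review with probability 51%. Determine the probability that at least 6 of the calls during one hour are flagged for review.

Thinning: the calls that are flagged for review themselves form a Poisson process with rate 0.51 × 6.8 = 3.468 per hour.
So μ = 3.468.
P(N ≥ 6) = 1 − P(N ≤ 5) ≈ 0.1382.

0.1382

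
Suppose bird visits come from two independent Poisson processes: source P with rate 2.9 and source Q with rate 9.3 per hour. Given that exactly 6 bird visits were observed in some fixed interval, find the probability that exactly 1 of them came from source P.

Given the total, each event is independently from source P with probability p = λ_P/(λ_P+λ_Q) = 2.9/12.2 ≈ 0.2377.
So K ~ Binomial(6, 2.9/12.2): P(K = 1) = C(6,1) · (2.9/12.2)^1 · (9.3/12.2)^5 ≈ 0.3671.

0.3671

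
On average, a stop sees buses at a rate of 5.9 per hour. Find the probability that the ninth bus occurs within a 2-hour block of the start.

Over the interval, μ = 5.9 × 2 = 11.8 (a 2-hour block = 2 hours).
The ninth arrival falls in the interval iff at least 9 events occur there: P(S_9 ≤ t) = P(N ≥ 9) = 1 − P(N ≤ 8) ≈ 0.8314.

0.8314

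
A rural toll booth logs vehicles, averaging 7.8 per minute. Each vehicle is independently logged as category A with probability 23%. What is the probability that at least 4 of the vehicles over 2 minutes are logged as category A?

Thinning: the vehicles that are logged as category A themselves form a Poisson process with rate 0.23 × 7.8 = 1.794 per minute.
Over the interval, μ = 1.794 × 2 = 3.588 (2 minutes).
P(N ≥ 4) = 1 − P(N ≤ 3) ≈ 0.4822.

0.4822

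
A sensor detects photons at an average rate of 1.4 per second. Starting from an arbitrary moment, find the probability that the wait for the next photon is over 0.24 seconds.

0.7146

The wait for the next event is exponential with rate λ = 1.4 per second.
P(T > 0.24) = e^(−λt) = e^(−1.4 × 0.24) = e^(−0.336) ≈ 0.7146.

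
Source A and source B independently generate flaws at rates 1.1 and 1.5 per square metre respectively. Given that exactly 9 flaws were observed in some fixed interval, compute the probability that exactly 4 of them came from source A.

Given the total, each event is independently from source A with probability p = λ_A/(λ_A+λ_B) = 1.1/2.6 ≈ 0.4231.
So K ~ Binomial(9, 1.1/2.6): P(K = 4) = C(9,4) · (1.1/2.6)^4 · (1.5/2.6)^5 ≈ 0.2580.

0.2580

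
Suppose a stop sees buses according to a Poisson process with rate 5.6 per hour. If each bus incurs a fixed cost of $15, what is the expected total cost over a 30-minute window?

$42

E[N] = 5.6 × 0.5 = 2.8 (a 30-minute window = 0.5 hours); E[cost] = 2.8 × $15 = $42.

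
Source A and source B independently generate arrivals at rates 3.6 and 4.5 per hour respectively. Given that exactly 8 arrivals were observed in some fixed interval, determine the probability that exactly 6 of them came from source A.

0.0666

Given the total, each event is independently from source A with probability p = λ_A/(λ_A+λ_B) = 3.6/8.1 ≈ 0.4444.
So K ~ Binomial(8, 3.6/8.1): P(K = 6) = C(8,6) · (3.6/8.1)^6 · (4.5/8.1)^2 ≈ 0.0666.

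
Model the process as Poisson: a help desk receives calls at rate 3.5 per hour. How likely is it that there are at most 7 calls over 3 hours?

Over the interval, μ = 3.5 × 3 = 10.5 (3 hours).
P(N ≤ 7) = Σ_{j=0}^{7} e^(−μ) μ^j/j! ≈ 0.1785.

0.1785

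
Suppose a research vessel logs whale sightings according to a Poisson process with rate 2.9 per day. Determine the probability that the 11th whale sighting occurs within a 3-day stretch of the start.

Over the interval, μ = 2.9 × 3 = 8.7 (a 3-day stretch = 3 days).
The 11th arrival falls in the interval iff at least 11 events occur there: P(S_11 ≤ t) = P(N ≥ 11) = 1 − P(N ≤ 10) ≈ 0.2591.

0.2591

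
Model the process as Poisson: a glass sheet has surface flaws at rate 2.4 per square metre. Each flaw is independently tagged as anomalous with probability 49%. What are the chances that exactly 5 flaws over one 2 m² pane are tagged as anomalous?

0.0571

Thinning: the flaws that are tagged as anomalous themselves form a Poisson process with rate 0.49 × 2.4 = 1.176 per square metre.
Over the interval, μ = 1.176 × 2 = 2.352 (a 2 m² pane = 2 square metres).
P(N = 5) = e^(−2.352) · 2.352^5/5! ≈ 0.0571.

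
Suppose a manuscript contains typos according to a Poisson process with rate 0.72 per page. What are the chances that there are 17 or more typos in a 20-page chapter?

Over the interval, μ = 0.72 × 20 = 14.4 (a 20-page chapter = 20 pages).
P(N ≥ 17) = 1 − P(N ≤ 16) = 1 − Σ_{j=0}^{16} e^(−μ) μ^j/j! ≈ 0.2796.

0.2796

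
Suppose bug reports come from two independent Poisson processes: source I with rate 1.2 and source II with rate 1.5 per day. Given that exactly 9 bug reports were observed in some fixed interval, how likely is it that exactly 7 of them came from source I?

0.0381

Given the total, each event is independently from source I with probability p = λ_I/(λ_I+λ_II) = 1.2/2.7 ≈ 0.4444.
So K ~ Binomial(9, 1.2/2.7): P(K = 7) = C(9,7) · (1.2/2.7)^7 · (1.5/2.7)^2 ≈ 0.0381.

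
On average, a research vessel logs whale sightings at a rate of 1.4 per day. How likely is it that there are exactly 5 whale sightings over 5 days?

Over the interval, μ = 1.4 × 5 = 7 (5 days).
P(N = 5) = e^(−μ) μ^5/5! = e^(−7) · 7^5/120 ≈ 0.1277.

0.1277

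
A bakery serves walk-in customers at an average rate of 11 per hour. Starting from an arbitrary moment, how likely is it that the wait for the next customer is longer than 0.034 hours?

0.6880

The wait for the next event is exponential with rate λ = 11 per hour.
P(T > 0.034) = e^(−λt) = e^(−11 × 0.034) = e^(−0.374) ≈ 0.6880.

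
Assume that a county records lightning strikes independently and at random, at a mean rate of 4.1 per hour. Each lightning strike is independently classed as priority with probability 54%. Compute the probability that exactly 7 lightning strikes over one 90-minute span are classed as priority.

0.0319

Thinning: the lightning strikes that are classed as priority themselves form a Poisson process with rate 0.54 × 4.1 = 2.214 per hour.
Over the interval, μ = 2.214 × 1.5 = 3.321 (a 90-minute span = 1.5 hours).
P(N = 7) = e^(−3.321) · 3.321^7/7! ≈ 0.0319.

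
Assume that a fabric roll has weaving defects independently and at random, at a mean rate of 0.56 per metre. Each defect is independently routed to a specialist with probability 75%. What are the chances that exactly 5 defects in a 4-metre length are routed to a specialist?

Thinning: the defects that are routed to a specialist themselves form a Poisson process with rate 0.75 × 0.56 = 0.42 per metre.
Over the interval, μ = 0.42 × 4 = 1.68 (a 4-metre length = 4 metres).
P(N = 5) = e^(−1.68) · 1.68^5/5! ≈ 0.0208.

0.0208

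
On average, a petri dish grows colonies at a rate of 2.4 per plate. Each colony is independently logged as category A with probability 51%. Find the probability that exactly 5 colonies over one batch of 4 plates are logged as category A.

0.1753

Thinning: the colonies that are logged as category A themselves form a Poisson process with rate 0.51 × 2.4 = 1.224 per plate.
Over the interval, μ = 1.224 × 4 = 4.896 (a batch of 4 plates = 4 plates).
P(N = 5) = e^(−4.896) · 4.896^5/5! ≈ 0.1753.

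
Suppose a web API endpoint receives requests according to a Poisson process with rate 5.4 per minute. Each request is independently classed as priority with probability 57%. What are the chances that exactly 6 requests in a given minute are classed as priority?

Thinning: the requests that are classed as priority themselves form a Poisson process with rate 0.57 × 5.4 = 3.078 per minute.
So μ = 3.078.
P(N = 6) = e^(−3.078) · 3.078^6/6! ≈ 0.0544.

0.0544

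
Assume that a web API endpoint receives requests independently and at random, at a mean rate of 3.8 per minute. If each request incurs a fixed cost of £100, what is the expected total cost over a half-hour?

£11400

E[N] = 3.8 × 30 = 114 (a half-hour = 30 minutes); E[cost] = 114 × £100 = £11400.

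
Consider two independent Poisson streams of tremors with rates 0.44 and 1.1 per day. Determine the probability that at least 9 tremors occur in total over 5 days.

Independent Poisson processes superpose: combined rate λ = 0.44 + 1.1 = 1.54 per day.
Over the interval, μ = 1.54 × 5 = 7.7 (5 days).
P(N ≥ 9) = 1 − P(N ≤ 8) ≈ 0.3657.

0.3657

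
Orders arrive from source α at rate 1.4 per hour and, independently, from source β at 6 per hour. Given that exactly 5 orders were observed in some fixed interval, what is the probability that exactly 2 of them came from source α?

0.1908

Given the total, each event is independently from source α with probability p = λ_α/(λ_α+λ_β) = 1.4/7.4 ≈ 0.1892.
So K ~ Binomial(5, 1.4/7.4): P(K = 2) = C(5,2) · (1.4/7.4)^2 · (6/7.4)^3 ≈ 0.1908.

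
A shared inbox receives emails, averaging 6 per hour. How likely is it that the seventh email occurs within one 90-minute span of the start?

0.7932

Over the interval, μ = 6 × 1.5 = 9 (a 90-minute span = 1.5 hours).
The seventh arrival falls in the interval iff at least 7 events occur there: P(S_7 ≤ t) = P(N ≥ 7) = 1 − P(N ≤ 6) ≈ 0.7932.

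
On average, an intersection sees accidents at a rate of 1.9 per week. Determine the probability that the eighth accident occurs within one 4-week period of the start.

Over the interval, μ = 1.9 × 4 = 7.6 (a 4-week period = 4 weeks).
The eighth arrival falls in the interval iff at least 8 events occur there: P(S_8 ≤ t) = P(N ≥ 8) = 1 − P(N ≤ 7) ≈ 0.4900.

0.4900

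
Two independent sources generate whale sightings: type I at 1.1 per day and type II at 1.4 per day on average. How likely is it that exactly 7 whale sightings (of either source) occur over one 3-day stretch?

Independent Poisson processes superpose: combined rate λ = 1.1 + 1.4 = 2.5 per day.
Over the interval, μ = 2.5 × 3 = 7.5 (a 3-day stretch = 3 days).
P(N = 7) = e^(−7.5) · 7.5^7/7! ≈ 0.1465.

0.1465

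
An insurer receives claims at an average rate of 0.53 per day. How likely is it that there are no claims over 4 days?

Over the interval, μ = 0.53 × 4 = 2.12 (4 days).
P(N = 0) = e^(−μ) μ^0/0! = e^(−2.12) · 2.12^0/1 ≈ 0.1200.

0.1200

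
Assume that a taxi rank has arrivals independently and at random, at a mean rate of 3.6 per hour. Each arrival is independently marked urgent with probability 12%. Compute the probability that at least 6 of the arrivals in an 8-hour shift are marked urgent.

0.1366

Thinning: the arrivals that are marked urgent themselves form a Poisson process with rate 0.12 × 3.6 = 0.432 per hour.
Over the interval, μ = 0.432 × 8 = 3.456 (an 8-hour shift = 8 hours).
P(N ≥ 6) = 1 − P(N ≤ 5) ≈ 0.1366.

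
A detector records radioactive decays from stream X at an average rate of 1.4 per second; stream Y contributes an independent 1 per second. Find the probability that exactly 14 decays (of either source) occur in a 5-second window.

0.0905

Independent Poisson processes superpose: combined rate λ = 1.4 + 1 = 2.4 per second.
Over the interval, μ = 2.4 × 5 = 12 (a 5-second window = 5 seconds).
P(N = 14) = e^(−12) · 12^14/14! ≈ 0.0905.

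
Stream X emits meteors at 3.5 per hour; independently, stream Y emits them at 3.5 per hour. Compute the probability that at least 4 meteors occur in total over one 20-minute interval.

Independent Poisson processes superpose: combined rate λ = 3.5 + 3.5 = 7 per hour.
Over the interval, μ = 7 × 1/3 ≈ 2.33333 (a 20-minute interval = 1/3 hours).
P(N ≥ 4) = 1 − P(N ≤ 3) ≈ 0.2075.

0.2075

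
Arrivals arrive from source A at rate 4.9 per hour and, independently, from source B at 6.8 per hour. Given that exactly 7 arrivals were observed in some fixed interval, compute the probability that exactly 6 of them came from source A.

Given the total, each event is independently from source A with probability p = λ_A/(λ_A+λ_B) = 4.9/11.7 ≈ 0.4188.
So K ~ Binomial(7, 4.9/11.7): P(K = 6) = C(7,6) · (4.9/11.7)^6 · (6.8/11.7)^1 ≈ 0.0220.

0.0220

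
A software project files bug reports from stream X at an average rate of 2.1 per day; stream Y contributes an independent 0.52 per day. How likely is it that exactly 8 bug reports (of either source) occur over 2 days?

Independent Poisson processes superpose: combined rate λ = 2.1 + 0.52 = 2.62 per day.
Over the interval, μ = 2.62 × 2 = 5.24 (2 days).
P(N = 8) = e^(−5.24) · 5.24^8/8! ≈ 0.0747.

0.0747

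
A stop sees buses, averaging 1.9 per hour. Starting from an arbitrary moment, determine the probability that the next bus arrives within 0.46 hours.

Inter-arrival times are exponential with rate λ = 1.9 per hour.
P(T ≤ 0.46) = 1 − e^(−λt) = 1 − e^(−1.9 × 0.46) = 1 − e^(−0.874) ≈ 0.5827.

0.5827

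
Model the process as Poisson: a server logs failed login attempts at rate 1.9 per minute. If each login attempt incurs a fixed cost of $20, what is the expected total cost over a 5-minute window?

$190

E[N] = 1.9 × 5 = 9.5 (a 5-minute window = 5 minutes); E[cost] = 9.5 × $20 = $190.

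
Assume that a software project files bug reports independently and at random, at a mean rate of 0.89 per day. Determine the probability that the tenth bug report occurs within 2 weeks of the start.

Over the interval, μ = 0.89 × 14 = 12.46 (2 weeks = 14 days).
The tenth arrival falls in the interval iff at least 10 events occur there: P(S_10 ≤ t) = P(N ≥ 10) = 1 − P(N ≤ 9) ≈ 0.7955.

0.7955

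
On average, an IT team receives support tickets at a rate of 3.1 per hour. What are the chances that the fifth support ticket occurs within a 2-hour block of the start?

Over the interval, μ = 3.1 × 2 = 6.2 (a 2-hour block = 2 hours).
The fifth arrival falls in the interval iff at least 5 events occur there: P(S_5 ≤ t) = P(N ≥ 5) = 1 − P(N ≤ 4) ≈ 0.7408.

0.7408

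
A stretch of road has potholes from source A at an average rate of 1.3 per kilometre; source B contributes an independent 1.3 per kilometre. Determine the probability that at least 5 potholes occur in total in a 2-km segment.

0.5939

Independent Poisson processes superpose: combined rate λ = 1.3 + 1.3 = 2.6 per kilometre.
Over the interval, μ = 2.6 × 2 = 5.2 (a 2-km segment = 2 kilometres).
P(N ≥ 5) = 1 − P(N ≤ 4) ≈ 0.5939.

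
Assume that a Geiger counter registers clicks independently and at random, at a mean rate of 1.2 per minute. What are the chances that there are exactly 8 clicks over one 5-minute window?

0.1033

Over the interval, μ = 1.2 × 5 = 6 (a 5-minute window = 5 minutes).
P(N = 8) = e^(−μ) μ^8/8! = e^(−6) · 6^8/40320 ≈ 0.1033.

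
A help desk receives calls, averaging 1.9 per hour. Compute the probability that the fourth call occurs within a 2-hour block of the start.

Over the interval, μ = 1.9 × 2 = 3.8 (a 2-hour block = 2 hours).
The fourth arrival falls in the interval iff at least 4 events occur there: P(S_4 ≤ t) = P(N ≥ 4) = 1 − P(N ≤ 3) ≈ 0.5265.

0.5265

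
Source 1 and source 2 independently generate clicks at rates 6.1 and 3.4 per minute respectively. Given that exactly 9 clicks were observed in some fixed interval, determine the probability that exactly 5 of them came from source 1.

0.2256

Given the total, each event is independently from source 1 with probability p = λ_1/(λ_1+λ_2) = 6.1/9.5 ≈ 0.6421.
So K ~ Binomial(9, 6.1/9.5): P(K = 5) = C(9,5) · (6.1/9.5)^5 · (3.4/9.5)^4 ≈ 0.2256.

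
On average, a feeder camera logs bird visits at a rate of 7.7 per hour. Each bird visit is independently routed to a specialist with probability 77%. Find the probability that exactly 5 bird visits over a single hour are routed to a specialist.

Thinning: the bird visits that are routed to a specialist themselves form a Poisson process with rate 0.77 × 7.7 = 5.929 per hour.
So μ = 5.929.
P(N = 5) = e^(−5.929) · 5.929^5/5! ≈ 0.1625.

0.1625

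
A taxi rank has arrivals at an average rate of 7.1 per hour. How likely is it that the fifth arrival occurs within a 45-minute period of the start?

Over the interval, μ = 7.1 × 0.75 = 5.325 (a 45-minute period = 0.75 hours).
The fifth arrival falls in the interval iff at least 5 events occur there: P(S_5 ≤ t) = P(N ≥ 5) = 1 − P(N ≤ 4) ≈ 0.6146.

0.6146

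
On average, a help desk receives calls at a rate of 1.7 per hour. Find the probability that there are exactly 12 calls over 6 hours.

Over the interval, μ = 1.7 × 6 = 10.2 (6 hours).
P(N = 12) = e^(−μ) μ^12/12! = e^(−10.2) · 10.2^12/479001600 ≈ 0.0984.

0.0984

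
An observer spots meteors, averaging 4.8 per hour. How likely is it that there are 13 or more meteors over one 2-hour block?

Over the interval, μ = 4.8 × 2 = 9.6 (a 2-hour block = 2 hours).
P(N ≥ 13) = 1 − P(N ≤ 12) = 1 − Σ_{j=0}^{12} e^(−μ) μ^j/j! ≈ 0.1721.

0.1721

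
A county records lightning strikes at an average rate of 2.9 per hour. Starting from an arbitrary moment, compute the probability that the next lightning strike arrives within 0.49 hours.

0.7585

Inter-arrival times are exponential with rate λ = 2.9 per hour.
P(T ≤ 0.49) = 1 − e^(−λt) = 1 − e^(−2.9 × 0.49) = 1 − e^(−1.421) ≈ 0.7585.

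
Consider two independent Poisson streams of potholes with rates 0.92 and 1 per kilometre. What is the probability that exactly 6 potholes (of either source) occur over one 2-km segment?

0.0957

Independent Poisson processes superpose: combined rate λ = 0.92 + 1 = 1.92 per kilometre.
Over the interval, μ = 1.92 × 2 = 3.84 (a 2-km segment = 2 kilometres).
P(N = 6) = e^(−3.84) · 3.84^6/6! ≈ 0.0957.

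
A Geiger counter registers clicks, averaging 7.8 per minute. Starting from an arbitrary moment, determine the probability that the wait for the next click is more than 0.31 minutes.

The wait for the next event is exponential with rate λ = 7.8 per minute.
P(T > 0.31) = e^(−λt) = e^(−7.8 × 0.31) = e^(−2.418) ≈ 0.0891.

0.0891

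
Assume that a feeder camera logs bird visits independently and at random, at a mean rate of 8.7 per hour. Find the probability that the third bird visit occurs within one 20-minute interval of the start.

Over the interval, μ = 8.7 × 1/3 = 2.9 (a 20-minute interval = 1/3 hours).
The third arrival falls in the interval iff at least 3 events occur there: P(S_3 ≤ t) = P(N ≥ 3) = 1 − P(N ≤ 2) ≈ 0.5540.

0.5540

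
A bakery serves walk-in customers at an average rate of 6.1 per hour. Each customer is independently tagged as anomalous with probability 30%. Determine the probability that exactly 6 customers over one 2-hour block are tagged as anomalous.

0.0859

Thinning: the customers that are tagged as anomalous themselves form a Poisson process with rate 0.3 × 6.1 = 1.83 per hour.
Over the interval, μ = 1.83 × 2 = 3.66 (a 2-hour block = 2 hours).
P(N = 6) = e^(−3.66) · 3.66^6/6! ≈ 0.0859.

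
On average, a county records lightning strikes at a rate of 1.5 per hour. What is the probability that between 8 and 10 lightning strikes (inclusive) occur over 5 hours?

0.3376

Over the interval, μ = 1.5 × 5 = 7.5 (5 hours).
P(8 ≤ N ≤ 10) = Σ_{j=8}^{10} e^(−7.5) · 7.5^j/j! ≈ 0.3376.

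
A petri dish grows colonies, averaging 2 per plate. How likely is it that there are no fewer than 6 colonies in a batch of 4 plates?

Over the interval, μ = 2 × 4 = 8 (a batch of 4 plates = 4 plates).
P(N ≥ 6) = 1 − P(N ≤ 5) = 1 − Σ_{j=0}^{5} e^(−μ) μ^j/j! ≈ 0.8088.

0.8088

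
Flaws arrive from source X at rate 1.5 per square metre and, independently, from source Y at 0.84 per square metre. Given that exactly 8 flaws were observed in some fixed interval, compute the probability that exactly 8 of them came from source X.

0.0285

Given the total, each event is independently from source X with probability p = λ_X/(λ_X+λ_Y) = 1.5/2.34 ≈ 0.6410.
So K ~ Binomial(8, 1.5/2.34): P(K = 8) = C(8,8) · (1.5/2.34)^8 · (0.84/2.34)^0 ≈ 0.0285.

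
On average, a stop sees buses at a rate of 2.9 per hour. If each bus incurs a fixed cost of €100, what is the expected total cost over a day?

€6960

E[N] = 2.9 × 24 = 69.6 (a day = 24 hours); E[cost] = 69.6 × €100 = €6960.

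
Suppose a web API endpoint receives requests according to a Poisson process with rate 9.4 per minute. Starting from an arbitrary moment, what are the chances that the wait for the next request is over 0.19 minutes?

0.1676

The wait for the next event is exponential with rate λ = 9.4 per minute.
P(T > 0.19) = e^(−λt) = e^(−9.4 × 0.19) = e^(−1.786) ≈ 0.1676.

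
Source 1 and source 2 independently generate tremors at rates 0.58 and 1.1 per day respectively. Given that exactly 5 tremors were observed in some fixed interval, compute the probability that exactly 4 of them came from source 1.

0.0465

Given the total, each event is independently from source 1 with probability p = λ_1/(λ_1+λ_2) = 0.58/1.68 ≈ 0.3452.
So K ~ Binomial(5, 0.58/1.68): P(K = 4) = C(5,4) · (0.58/1.68)^4 · (1.1/1.68)^1 ≈ 0.0465.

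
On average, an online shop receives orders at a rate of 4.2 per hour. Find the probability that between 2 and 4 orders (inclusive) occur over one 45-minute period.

Over the interval, μ = 4.2 × 0.75 = 3.15 (a 45-minute period = 0.75 hours).
P(2 ≤ N ≤ 4) = Σ_{j=2}^{4} e^(−3.15) · 3.15^j/j! ≈ 0.6116.

0.6116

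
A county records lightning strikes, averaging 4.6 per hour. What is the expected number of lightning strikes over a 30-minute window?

E[N] = λt = 4.6 × 0.5 = 2.3 (a 30-minute window = 0.5 hours).

2.3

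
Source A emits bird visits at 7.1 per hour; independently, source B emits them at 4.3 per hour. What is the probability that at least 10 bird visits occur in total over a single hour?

0.7013

Independent Poisson processes superpose: combined rate λ = 7.1 + 4.3 = 11.4 per hour.
So μ = 11.4.
P(N ≥ 10) = 1 − P(N ≤ 9) ≈ 0.7013.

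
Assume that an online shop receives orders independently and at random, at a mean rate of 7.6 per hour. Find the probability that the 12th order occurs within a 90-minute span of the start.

Over the interval, μ = 7.6 × 1.5 = 11.4 (a 90-minute span = 1.5 hours).
The 12th arrival falls in the interval iff at least 12 events occur there: P(S_12 ≤ t) = P(N ≥ 12) = 1 − P(N ≤ 11) ≈ 0.4684.

0.4684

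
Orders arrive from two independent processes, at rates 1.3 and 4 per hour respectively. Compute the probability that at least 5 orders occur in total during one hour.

Independent Poisson processes superpose: combined rate λ = 1.3 + 4 = 5.3 per hour.
So μ = 5.3.
P(N ≥ 5) = 1 − P(N ≤ 4) ≈ 0.6105.

0.6105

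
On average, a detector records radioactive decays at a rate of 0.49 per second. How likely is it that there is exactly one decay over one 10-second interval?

0.0365

Over the interval, μ = 0.49 × 10 = 4.9 (a 10-second interval = 10 seconds).
P(N = 1) = e^(−μ) μ^1/1! = e^(−4.9) · 4.9^1/1 ≈ 0.0365.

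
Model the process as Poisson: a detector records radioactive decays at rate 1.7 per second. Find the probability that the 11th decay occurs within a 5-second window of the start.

Over the interval, μ = 1.7 × 5 = 8.5 (a 5-second window = 5 seconds).
The 11th arrival falls in the interval iff at least 11 events occur there: P(S_11 ≤ t) = P(N ≥ 11) = 1 − P(N ≤ 10) ≈ 0.2366.

0.2366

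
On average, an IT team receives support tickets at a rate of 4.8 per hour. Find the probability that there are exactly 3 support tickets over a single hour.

0.1517

With mean μ = 4.8 per hour,
P(N = 3) = e^(−μ) μ^3/3! = e^(−4.8) · 4.8^3/6 ≈ 0.1517.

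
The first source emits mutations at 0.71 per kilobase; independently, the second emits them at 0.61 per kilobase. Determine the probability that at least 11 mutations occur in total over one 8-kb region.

0.4867

Independent Poisson processes superpose: combined rate λ = 0.71 + 0.61 = 1.32 per kilobase.
Over the interval, μ = 1.32 × 8 = 10.56 (an 8-kb region = 8 kilobases).
P(N ≥ 11) = 1 − P(N ≤ 10) ≈ 0.4867.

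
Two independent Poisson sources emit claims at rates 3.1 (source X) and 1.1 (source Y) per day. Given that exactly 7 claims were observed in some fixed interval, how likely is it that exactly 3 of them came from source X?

Given the total, each event is independently from source X with probability p = λ_X/(λ_X+λ_Y) = 3.1/4.2 ≈ 0.7381.
So K ~ Binomial(7, 3.1/4.2): P(K = 3) = C(7,3) · (3.1/4.2)^3 · (1.1/4.2)^4 ≈ 0.0662.

0.0662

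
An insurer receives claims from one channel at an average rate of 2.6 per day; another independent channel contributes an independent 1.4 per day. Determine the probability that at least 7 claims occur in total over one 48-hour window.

0.6866

Independent Poisson processes superpose: combined rate λ = 2.6 + 1.4 = 4 per day.
Over the interval, μ = 4 × 2 = 8 (a 48-hour window = 2 days).
P(N ≥ 7) = 1 − P(N ≤ 6) ≈ 0.6866.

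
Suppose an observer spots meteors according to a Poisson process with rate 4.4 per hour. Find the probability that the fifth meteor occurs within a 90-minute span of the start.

0.7873

Over the interval, μ = 4.4 × 1.5 = 6.6 (a 90-minute span = 1.5 hours).
The fifth arrival falls in the interval iff at least 5 events occur there: P(S_5 ≤ t) = P(N ≥ 5) = 1 − P(N ≤ 4) ≈ 0.7873.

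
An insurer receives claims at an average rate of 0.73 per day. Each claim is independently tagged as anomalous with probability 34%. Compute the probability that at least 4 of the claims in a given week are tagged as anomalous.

0.0989

Thinning: the claims that are tagged as anomalous themselves form a Poisson process with rate 0.34 × 0.73 = 0.2482 per day.
Over the interval, μ = 0.2482 × 7 = 1.7374 (a week = 7 days).
P(N ≥ 4) = 1 − P(N ≤ 3) ≈ 0.0989.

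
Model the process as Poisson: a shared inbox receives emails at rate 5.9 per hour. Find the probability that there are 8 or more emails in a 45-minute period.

0.0805

Over the interval, μ = 5.9 × 0.75 = 4.425 (a 45-minute period = 0.75 hours).
P(N ≥ 8) = 1 − P(N ≤ 7) = 1 − Σ_{j=0}^{7} e^(−μ) μ^j/j! ≈ 0.0805.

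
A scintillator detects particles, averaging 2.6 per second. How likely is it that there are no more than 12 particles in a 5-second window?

0.4631

Over the interval, μ = 2.6 × 5 = 13 (a 5-second window = 5 seconds).
P(N ≤ 12) = Σ_{j=0}^{12} e^(−μ) μ^j/j! ≈ 0.4631.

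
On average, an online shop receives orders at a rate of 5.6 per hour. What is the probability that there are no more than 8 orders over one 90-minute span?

0.5369

Over the interval, μ = 5.6 × 1.5 = 8.4 (a 90-minute span = 1.5 hours).
P(N ≤ 8) = Σ_{j=0}^{8} e^(−μ) μ^j/j! ≈ 0.5369.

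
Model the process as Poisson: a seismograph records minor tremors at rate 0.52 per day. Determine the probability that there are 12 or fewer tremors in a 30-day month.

Over the interval, μ = 0.52 × 30 = 15.6 (a 30-day month = 30 days).
P(N ≤ 12) = Σ_{j=0}^{12} e^(−μ) μ^j/j! ≈ 0.2209.

0.2209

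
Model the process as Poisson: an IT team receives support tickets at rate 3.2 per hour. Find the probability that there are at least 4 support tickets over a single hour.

With mean μ = 3.2 per hour,
P(N ≥ 4) = 1 − P(N ≤ 3) = 1 − Σ_{j=0}^{3} e^(−μ) μ^j/j! ≈ 0.3975.

0.3975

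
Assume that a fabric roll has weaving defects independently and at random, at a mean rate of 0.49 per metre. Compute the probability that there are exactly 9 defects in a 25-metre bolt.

Over the interval, μ = 0.49 × 25 = 12.25 (a 25-metre bolt = 25 metres).
P(N = 9) = e^(−μ) μ^9/9! = e^(−12.25) · 12.25^9/362880 ≈ 0.0819.

0.0819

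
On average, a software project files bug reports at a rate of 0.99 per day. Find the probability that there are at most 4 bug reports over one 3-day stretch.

Over the interval, μ = 0.99 × 3 = 2.97 (a 3-day stretch = 3 days).
P(N ≤ 4) = Σ_{j=0}^{4} e^(−μ) μ^j/j! ≈ 0.8203.

0.8203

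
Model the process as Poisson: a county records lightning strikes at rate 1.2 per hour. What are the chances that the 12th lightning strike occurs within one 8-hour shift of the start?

Over the interval, μ = 1.2 × 8 = 9.6 (an 8-hour shift = 8 hours).
The 12th arrival falls in the interval iff at least 12 events occur there: P(S_12 ≤ t) = P(N ≥ 12) = 1 − P(N ≤ 11) ≈ 0.2588.

0.2588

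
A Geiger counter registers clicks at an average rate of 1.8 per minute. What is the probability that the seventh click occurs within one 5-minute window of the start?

0.7932

Over the interval, μ = 1.8 × 5 = 9 (a 5-minute window = 5 minutes).
The seventh arrival falls in the interval iff at least 7 events occur there: P(S_7 ≤ t) = P(N ≥ 7) = 1 − P(N ≤ 6) ≈ 0.7932.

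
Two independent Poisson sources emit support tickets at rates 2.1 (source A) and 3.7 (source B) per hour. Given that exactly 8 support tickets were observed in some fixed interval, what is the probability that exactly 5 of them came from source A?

0.0905

Given the total, each event is independently from source A with probability p = λ_A/(λ_A+λ_B) = 2.1/5.8 ≈ 0.3621.
So K ~ Binomial(8, 2.1/5.8): P(K = 5) = C(8,5) · (2.1/5.8)^5 · (3.7/5.8)^3 ≈ 0.0905.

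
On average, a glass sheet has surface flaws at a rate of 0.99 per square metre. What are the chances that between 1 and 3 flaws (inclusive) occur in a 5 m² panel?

0.2650

Over the interval, μ = 0.99 × 5 = 4.95 (a 5 m² panel = 5 square metres).
P(1 ≤ N ≤ 3) = Σ_{j=1}^{3} e^(−4.95) · 4.95^j/j! ≈ 0.2650.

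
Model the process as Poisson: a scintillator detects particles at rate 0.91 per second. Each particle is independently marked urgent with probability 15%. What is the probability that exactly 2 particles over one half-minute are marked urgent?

Thinning: the particles that are marked urgent themselves form a Poisson process with rate 0.15 × 0.91 = 0.1365 per second.
Over the interval, μ = 0.1365 × 30 = 4.095 (a half-minute = 30 seconds).
P(N = 2) = e^(−4.095) · 4.095^2/2! ≈ 0.1397.

0.1397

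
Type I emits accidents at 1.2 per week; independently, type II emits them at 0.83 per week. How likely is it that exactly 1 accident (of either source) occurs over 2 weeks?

0.0700

Independent Poisson processes superpose: combined rate λ = 1.2 + 0.83 = 2.03 per week.
Over the interval, μ = 2.03 × 2 = 4.06 (2 weeks).
P(N = 1) = e^(−4.06) · 4.06^1/1! ≈ 0.0700.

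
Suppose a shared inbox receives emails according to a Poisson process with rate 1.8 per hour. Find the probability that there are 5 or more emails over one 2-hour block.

0.2936

Over the interval, μ = 1.8 × 2 = 3.6 (a 2-hour block = 2 hours).
P(N ≥ 5) = 1 − P(N ≤ 4) = 1 − Σ_{j=0}^{4} e^(−μ) μ^j/j! ≈ 0.2936.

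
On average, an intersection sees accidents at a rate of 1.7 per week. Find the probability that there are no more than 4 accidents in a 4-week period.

0.1920

Over the interval, μ = 1.7 × 4 = 6.8 (a 4-week period = 4 weeks).
P(N ≤ 4) = Σ_{j=0}^{4} e^(−μ) μ^j/j! ≈ 0.1920.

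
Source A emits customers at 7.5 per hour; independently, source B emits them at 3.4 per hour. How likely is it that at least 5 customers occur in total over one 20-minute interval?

0.2999

Independent Poisson processes superpose: combined rate λ = 7.5 + 3.4 = 10.9 per hour.
Over the interval, μ = 10.9 × 1/3 ≈ 3.63333 (a 20-minute interval = 1/3 hours).
P(N ≥ 5) = 1 − P(N ≤ 4) ≈ 0.2999.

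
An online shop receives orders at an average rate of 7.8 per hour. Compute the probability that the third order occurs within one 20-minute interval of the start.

0.4816

Over the interval, μ = 7.8 × 1/3 = 2.6 (a 20-minute interval = 1/3 hours).
The third arrival falls in the interval iff at least 3 events occur there: P(S_3 ≤ t) = P(N ≥ 3) = 1 − P(N ≤ 2) ≈ 0.4816.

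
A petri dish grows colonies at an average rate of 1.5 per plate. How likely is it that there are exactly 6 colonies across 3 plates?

0.1281

Over the interval, μ = 1.5 × 3 = 4.5 (3 plates).
P(N = 6) = e^(−μ) μ^6/6! = e^(−4.5) · 4.5^6/720 ≈ 0.1281.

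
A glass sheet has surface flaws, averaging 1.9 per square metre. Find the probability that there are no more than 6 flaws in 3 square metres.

0.6544

Over the interval, μ = 1.9 × 3 = 5.7 (3 square metres).
P(N ≤ 6) = Σ_{j=0}^{6} e^(−μ) μ^j/j! ≈ 0.6544.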